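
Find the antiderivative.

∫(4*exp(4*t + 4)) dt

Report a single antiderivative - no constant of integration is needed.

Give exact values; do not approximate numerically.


Answer: exp(4*t + 4).


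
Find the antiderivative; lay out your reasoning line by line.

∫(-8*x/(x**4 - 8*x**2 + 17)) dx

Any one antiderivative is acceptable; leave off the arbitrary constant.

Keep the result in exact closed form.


Step 1. Substitute u = x**2 - 4, turning ∫(-8*x/(x**4 - 8*x**2 + 17)) dx into ∫(-4/(u**2 + 1)) du: now ∫(-4/(u**2 + 1)) du.
Step 2. Evaluate the standard form: now -4*atan(u).
Step 3. Substitute back u = x**2 - 4: now -4*atan(x**2 - 4).
Answer: -4*atan(x**2 - 4).


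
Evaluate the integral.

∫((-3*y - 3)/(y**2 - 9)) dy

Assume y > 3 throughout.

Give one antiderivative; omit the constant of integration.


Answer: -2*log(y - 3) - log(y + 3).


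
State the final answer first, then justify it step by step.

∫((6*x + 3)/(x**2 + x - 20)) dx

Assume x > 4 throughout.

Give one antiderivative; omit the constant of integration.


The answer is 3*log(x - 4) + 3*log(x + 5).
Step 1. Decompose ∫((6*x + 3)/(x**2 + x - 20)) dx by partial fractions, (6*x + 3)/(x**2 + x - 20) = 3/(x + 5) + 3/(x - 4): now ∫(3/(x - 4)) dx + ∫(3/(x + 5)) dx.
Step 2. Evaluate the standard form [assuming x > 4]: now 3*log(x - 4) + ∫(3/(x + 5)) dx.
Step 3. Evaluate the standard form [assuming x > -5]: now 3*log(x - 4) + 3*log(x + 5).
Answer: 3*log(x - 4) + 3*log(x + 5).


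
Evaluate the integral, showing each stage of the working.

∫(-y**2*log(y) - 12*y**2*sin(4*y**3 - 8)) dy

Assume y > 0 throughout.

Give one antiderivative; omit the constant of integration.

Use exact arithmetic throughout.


Step 1. Rewrite: now ∫(-y**2*log(y)) dy + ∫(-12*y**2*sin(4*y**3 - 8)) dy.
Step 2. Substitute u = y**3 - 2, turning ∫(-12*y**2*sin(4*y**3 - 8)) dy into ∫(-4*sin(4*u)) du: now ∫(-y**2*log(y)) dy + ∫(-4*sin(4*u)) du.
Step 3. Evaluate the standard form: now cos(4*u) + ∫(-y**2*log(y)) dy.
Step 4. Substitute back u = y**3 - 2: now cos(4*y**3 - 8) + ∫(-y**2*log(y)) dy.
Step 5. Integrate ∫(-y**2*log(y)) dy by parts with u = log(y), dv = (-y**2) dy, so v = -y**3/3 [assuming y > 0]: now -y**3*log(y)/3 + cos(4*y**3 - 8) + ∫(y**2/3) dy.
Step 6. Evaluate the standard form: now -y**3*log(y)/3 + y**3/9 + cos(4*y**3 - 8).
Answer: -y**3*log(y)/3 + y**3/9 + cos(4*y**3 - 8).


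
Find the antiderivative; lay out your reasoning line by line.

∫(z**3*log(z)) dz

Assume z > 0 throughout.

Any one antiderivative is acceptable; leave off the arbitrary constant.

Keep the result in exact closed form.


Step 1. Integrate ∫(z**3*log(z)) dz by parts with u = log(z), dv = (z**3) dz, so v = z**4/4 [assuming z > 0]: now z**4*log(z)/4 + ∫(-z**3/4) dz.
Step 2. Evaluate the standard form: now z**4*log(z)/4 - z**4/16.
Answer: z**4*log(z)/4 - z**4/16.


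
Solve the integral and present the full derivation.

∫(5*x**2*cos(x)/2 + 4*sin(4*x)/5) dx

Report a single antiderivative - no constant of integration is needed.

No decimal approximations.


Step 1. Rewrite: now ∫(5*x**2*cos(x)/2) dx + ∫(4*sin(4*x)/5) dx.
Step 2. Evaluate the standard form: now -cos(4*x)/5 + ∫(5*x**2*cos(x)/2) dx.
Step 3. Integrate ∫(5*x**2*cos(x)/2) dx by parts with u = x**2, dv = (5*cos(x)/2) dx, so v = 5*sin(x)/2: now 5*x**2*sin(x)/2 - cos(4*x)/5 + ∫(-5*x*sin(x)) dx.
Step 4. Integrate ∫(-5*x*sin(x)) dx by parts with u = x, dv = (-5*sin(x)) dx, so v = 5*cos(x): now 5*x**2*sin(x)/2 + 5*x*cos(x) - cos(4*x)/5 + ∫(-5*cos(x)) dx.
Step 5. Evaluate the standard form: now 5*x**2*sin(x)/2 + 5*x*cos(x) - 5*sin(x) - cos(4*x)/5.
Answer: 5*x**2*sin(x)/2 + 5*x*cos(x) - 5*sin(x) - cos(4*x)/5.


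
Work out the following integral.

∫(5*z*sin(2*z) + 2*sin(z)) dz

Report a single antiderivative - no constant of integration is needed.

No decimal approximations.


Answer: -5*z*cos(2*z)/2 + 5*sin(2*z)/4 - 2*cos(z).


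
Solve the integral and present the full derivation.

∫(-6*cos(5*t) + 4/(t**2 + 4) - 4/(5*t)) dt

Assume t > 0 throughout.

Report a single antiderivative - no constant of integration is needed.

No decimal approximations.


Step 1. Rewrite: now ∫(-4/(5*t)) dt + ∫(4/(t**2 + 4)) dt + ∫(-6*cos(5*t)) dt.
Step 2. Evaluate the standard form: now -6*sin(5*t)/5 + ∫(-4/(5*t)) dt + ∫(4/(t**2 + 4)) dt.
Step 3. Evaluate the standard form: now -6*sin(5*t)/5 + 2*atan(t/2) + ∫(-4/(5*t)) dt.
Step 4. Evaluate the standard form [assuming t > 0]: now -4*log(t)/5 - 6*sin(5*t)/5 + 2*atan(t/2).
Answer: -4*log(t)/5 - 6*sin(5*t)/5 + 2*atan(t/2).


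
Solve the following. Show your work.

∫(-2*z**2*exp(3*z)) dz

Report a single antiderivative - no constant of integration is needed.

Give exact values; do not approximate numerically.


Step 1. Integrate ∫(-2*z**2*exp(3*z)) dz by parts with u = z**2, dv = (-2*exp(3*z)) dz, so v = -2*exp(3*z)/3: now -2*z**2*exp(3*z)/3 + ∫(4*z*exp(3*z)/3) dz.
Step 2. Integrate ∫(4*z*exp(3*z)/3) dz by parts with u = z, dv = (4*exp(3*z)/3) dz, so v = 4*exp(3*z)/9: now -2*z**2*exp(3*z)/3 + 4*z*exp(3*z)/9 + ∫(-4*exp(3*z)/9) dz.
Step 3. Evaluate the standard form: now -2*z**2*exp(3*z)/3 + 4*z*exp(3*z)/9 - 4*exp(3*z)/27.
Answer: -2*z**2*exp(3*z)/3 + 4*z*exp(3*z)/9 - 4*exp(3*z)/27.


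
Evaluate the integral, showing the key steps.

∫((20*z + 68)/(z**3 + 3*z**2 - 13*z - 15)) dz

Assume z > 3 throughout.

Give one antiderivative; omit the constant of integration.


Step 1. Decompose ∫((20*z + 68)/(z**3 + 3*z**2 - 13*z - 15)) dz by partial fractions, (20*z + 68)/(z**3 + 3*z**2 - 13*z - 15) = -1/(z + 5) - 3/(z + 1) + 4/(z - 3): now ∫(4/(z - 3)) dz + ∫(-3/(z + 1)) dz + ∫(-1/(z + 5)) dz.
Step 2. Evaluate the standard form [assuming z > 3]: now 4*log(z - 3) + ∫(-3/(z + 1)) dz + ∫(-1/(z + 5)) dz.
Step 3. Evaluate the standard form [assuming z > -5]: now 4*log(z - 3) - log(z + 5) + ∫(-3/(z + 1)) dz.
Step 4. Evaluate the standard form [assuming z > -1]: now 4*log(z - 3) - 3*log(z + 1) - log(z + 5).
Answer: 4*log(z - 3) - 3*log(z + 1) - log(z + 5).


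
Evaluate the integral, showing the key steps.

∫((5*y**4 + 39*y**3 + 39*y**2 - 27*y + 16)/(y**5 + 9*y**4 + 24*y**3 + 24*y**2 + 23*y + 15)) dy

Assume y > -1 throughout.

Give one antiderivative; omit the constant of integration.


Step 1. Decompose ∫((5*y**4 + 39*y**3 + 39*y**2 - 27*y + 16)/(y**5 + 9*y**4 + 24*y**3 + 24*y**2 + 23*y + 15)) dy by partial fractions, (5*y**4 + 39*y**3 + 39*y**2 - 27*y + 16)/(y**5 + 9*y**4 + 24*y**3 + 24*y**2 + 23*y + 15) = -3/(y**2 + 1) - 3/(y + 5) + 5/(y + 3) + 3/(y + 1): now ∫(3/(y + 1)) dy + ∫(5/(y + 3)) dy + ∫(-3/(y + 5)) dy + ∫(-3/(y**2 + 1)) dy.
Step 2. Evaluate the standard form [assuming y > -1]: now 3*log(y + 1) + ∫(5/(y + 3)) dy + ∫(-3/(y + 5)) dy + ∫(-3/(y**2 + 1)) dy.
Step 3. Evaluate the standard form [assuming y > -5]: now 3*log(y + 1) - 3*log(y + 5) + ∫(5/(y + 3)) dy + ∫(-3/(y**2 + 1)) dy.
Step 4. Evaluate the standard form [assuming y > -3]: now 3*log(y + 1) + 5*log(y + 3) - 3*log(y + 5) + ∫(-3/(y**2 + 1)) dy.
Step 5. Evaluate the standard form: now 3*log(y + 1) + 5*log(y + 3) - 3*log(y + 5) - 3*atan(y).
Answer: 3*log(y + 1) + 5*log(y + 3) - 3*log(y + 5) - 3*atan(y).


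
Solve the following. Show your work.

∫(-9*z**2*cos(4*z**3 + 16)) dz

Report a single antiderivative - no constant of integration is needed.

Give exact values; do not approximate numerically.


Step 1. Substitute u = z**3 + 4, turning ∫(-9*z**2*cos(4*z**3 + 16)) dz into ∫(-3*cos(4*u)) du: now ∫(-3*cos(4*u)) du.
Step 2. Evaluate the standard form: now -3*sin(4*u)/4.
Step 3. Substitute back u = z**3 + 4: now -3*sin(4*z**3 + 16)/4.
Answer: -3*sin(4*z**3 + 16)/4.


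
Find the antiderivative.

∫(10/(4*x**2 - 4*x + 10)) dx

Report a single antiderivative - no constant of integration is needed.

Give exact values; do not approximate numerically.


Answer: 5*atan(2*x/3 - 1/3)/3.


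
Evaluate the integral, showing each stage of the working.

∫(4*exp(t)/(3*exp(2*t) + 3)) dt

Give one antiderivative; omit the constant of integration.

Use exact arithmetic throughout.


Step 1. Substitute u = exp(t), turning ∫(4*exp(t)/(3*exp(2*t) + 3)) dt into ∫(4/(3*(u**2 + 1))) du: now ∫(4/(3*(u**2 + 1))) du.
Step 2. Evaluate the standard form: now 4*atan(u)/3.
Step 3. Substitute back u = exp(t): now 4*atan(exp(t))/3.
Answer: 4*atan(exp(t))/3.


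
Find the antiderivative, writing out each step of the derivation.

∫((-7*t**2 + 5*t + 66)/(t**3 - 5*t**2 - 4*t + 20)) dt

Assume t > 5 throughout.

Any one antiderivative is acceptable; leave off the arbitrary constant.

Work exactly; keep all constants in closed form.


Step 1. Decompose ∫((-7*t**2 + 5*t + 66)/(t**3 - 5*t**2 - 4*t + 20)) dt by partial fractions, (-7*t**2 + 5*t + 66)/(t**3 - 5*t**2 - 4*t + 20) = 1/(t + 2) - 4/(t - 2) - 4/(t - 5): now ∫(-4/(t - 5)) dt + ∫(-4/(t - 2)) dt + ∫(1/(t + 2)) dt.
Step 2. Evaluate the standard form [assuming t > 2]: now -4*log(t - 2) + ∫(-4/(t - 5)) dt + ∫(1/(t + 2)) dt.
Step 3. Evaluate the standard form [assuming t > -2]: now -4*log(t - 2) + log(t + 2) + ∫(-4/(t - 5)) dt.
Step 4. Evaluate the standard form [assuming t > 5]: now -4*log(t - 5) - 4*log(t - 2) + log(t + 2).
Answer: -4*log(t - 5) - 4*log(t - 2) + log(t + 2).


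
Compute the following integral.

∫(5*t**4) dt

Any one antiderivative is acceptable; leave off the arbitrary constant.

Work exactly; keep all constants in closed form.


Answer: t**5.


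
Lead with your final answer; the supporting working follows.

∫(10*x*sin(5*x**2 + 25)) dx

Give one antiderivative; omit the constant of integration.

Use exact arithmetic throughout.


The answer is -cos(5*x**2 + 25).
Step 1. Substitute u = x**2 + 5, turning ∫(10*x*sin(5*x**2 + 25)) dx into ∫(5*sin(5*u)) du: now ∫(5*sin(5*u)) du.
Step 2. Evaluate the standard form: now -cos(5*u).
Step 3. Substitute back u = x**2 + 5: now -cos(5*x**2 + 25).
Answer: -cos(5*x**2 + 25).


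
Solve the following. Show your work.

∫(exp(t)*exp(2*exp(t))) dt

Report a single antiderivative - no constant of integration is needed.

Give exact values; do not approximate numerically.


Step 1. Substitute u = exp(t), turning ∫(exp(t)*exp(2*exp(t))) dt into ∫(exp(2*u)) du: now ∫(exp(2*u)) du.
Step 2. Evaluate the standard form: now exp(2*u)/2.
Step 3. Substitute back u = exp(t): now exp(2*exp(t))/2.
Answer: exp(2*exp(t))/2.


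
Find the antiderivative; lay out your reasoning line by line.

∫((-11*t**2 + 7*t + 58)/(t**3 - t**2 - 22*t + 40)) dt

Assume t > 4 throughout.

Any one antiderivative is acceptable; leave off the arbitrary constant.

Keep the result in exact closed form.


Step 1. Decompose ∫((-11*t**2 + 7*t + 58)/(t**3 - t**2 - 22*t + 40)) dt by partial fractions, (-11*t**2 + 7*t + 58)/(t**3 - t**2 - 22*t + 40) = -4/(t + 5) - 2/(t - 2) - 5/(t - 4): now ∫(-5/(t - 4)) dt + ∫(-2/(t - 2)) dt + ∫(-4/(t + 5)) dt.
Step 2. Evaluate the standard form [assuming t > -5]: now -4*log(t + 5) + ∫(-5/(t - 4)) dt + ∫(-2/(t - 2)) dt.
Step 3. Evaluate the standard form [assuming t > 4]: now -5*log(t - 4) - 4*log(t + 5) + ∫(-2/(t - 2)) dt.
Step 4. Evaluate the standard form [assuming t > 2]: now -5*log(t - 4) - 2*log(t - 2) - 4*log(t + 5).
Answer: -5*log(t - 4) - 2*log(t - 2) - 4*log(t + 5).


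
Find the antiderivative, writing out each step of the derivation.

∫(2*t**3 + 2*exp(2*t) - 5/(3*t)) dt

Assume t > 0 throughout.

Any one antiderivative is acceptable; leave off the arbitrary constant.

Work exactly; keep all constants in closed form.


Step 1. Rewrite: now ∫(-5/(3*t)) dt + ∫(2*t**3) dt + ∫(2*exp(2*t)) dt.
Step 2. Evaluate the standard form: now t**4/2 + ∫(-5/(3*t)) dt + ∫(2*exp(2*t)) dt.
Step 3. Evaluate the standard form [assuming t > 0]: now t**4/2 - 5*log(t)/3 + ∫(2*exp(2*t)) dt.
Step 4. Evaluate the standard form: now t**4/2 + exp(2*t) - 5*log(t)/3.
Answer: t**4/2 + exp(2*t) - 5*log(t)/3.


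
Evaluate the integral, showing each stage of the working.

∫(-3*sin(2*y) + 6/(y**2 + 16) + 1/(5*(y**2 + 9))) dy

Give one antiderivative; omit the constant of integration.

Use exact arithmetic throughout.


Step 1. Rewrite: now ∫(1/(5*(y**2 + 9))) dy + ∫(6/(y**2 + 16)) dy + ∫(-3*sin(2*y)) dy.
Step 2. Evaluate the standard form: now 3*cos(2*y)/2 + ∫(1/(5*(y**2 + 9))) dy + ∫(6/(y**2 + 16)) dy.
Step 3. Evaluate the standard form: now 3*cos(2*y)/2 + 3*atan(y/4)/2 + ∫(1/(5*(y**2 + 9))) dy.
Step 4. Evaluate the standard form: now 3*cos(2*y)/2 + 3*atan(y/4)/2 + atan(y/3)/15.
Answer: 3*cos(2*y)/2 + 3*atan(y/4)/2 + atan(y/3)/15.


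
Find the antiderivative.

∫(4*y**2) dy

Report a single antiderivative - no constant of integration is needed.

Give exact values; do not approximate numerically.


Answer: 4*y**3/3.


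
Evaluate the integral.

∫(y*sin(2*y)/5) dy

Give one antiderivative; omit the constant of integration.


Answer: -y*cos(2*y)/10 + sin(2*y)/20.


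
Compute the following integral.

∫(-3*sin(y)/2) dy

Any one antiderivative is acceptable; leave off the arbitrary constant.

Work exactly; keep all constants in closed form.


Answer: 3*cos(y)/2.


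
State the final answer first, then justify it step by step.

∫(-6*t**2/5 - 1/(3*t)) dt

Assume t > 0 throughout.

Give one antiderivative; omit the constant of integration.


The answer is -2*t**3/5 - log(t)/3.
Step 1. Rewrite: now ∫(-1/(3*t)) dt + ∫(-6*t**2/5) dt.
Step 2. Evaluate the standard form: now -2*t**3/5 + ∫(-1/(3*t)) dt.
Step 3. Evaluate the standard form [assuming t > 0]: now -2*t**3/5 - log(t)/3.
Answer: -2*t**3/5 - log(t)/3.


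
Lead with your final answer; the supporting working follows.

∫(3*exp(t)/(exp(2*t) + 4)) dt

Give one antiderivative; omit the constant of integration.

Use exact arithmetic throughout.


The answer is 3*atan(exp(t)/2)/2.
Step 1. Substitute u = exp(t), turning ∫(3*exp(t)/(exp(2*t) + 4)) dt into ∫(3/(u**2 + 4)) du: now ∫(3/(u**2 + 4)) du.
Step 2. Evaluate the standard form: now 3*atan(u/2)/2.
Step 3. Substitute back u = exp(t): now 3*atan(exp(t)/2)/2.
Answer: 3*atan(exp(t)/2)/2.


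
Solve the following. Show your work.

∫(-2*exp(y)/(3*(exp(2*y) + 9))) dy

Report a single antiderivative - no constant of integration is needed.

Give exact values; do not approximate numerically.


Step 1. Substitute u = exp(y), turning ∫(-2*exp(y)/(3*(exp(2*y) + 9))) dy into ∫(-2/(3*(u**2 + 9))) du: now ∫(-2/(3*(u**2 + 9))) du.
Step 2. Evaluate the standard form: now -2*atan(u/3)/9.
Step 3. Substitute back u = exp(y): now -2*atan(exp(y)/3)/9.
Answer: -2*atan(exp(y)/3)/9.


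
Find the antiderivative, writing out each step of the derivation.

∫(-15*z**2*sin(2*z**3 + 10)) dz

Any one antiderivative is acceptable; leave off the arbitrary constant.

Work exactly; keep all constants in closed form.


Step 1. Substitute u = z**3 + 5, turning ∫(-15*z**2*sin(2*z**3 + 10)) dz into ∫(-5*sin(2*u)) du: now ∫(-5*sin(2*u)) du.
Step 2. Evaluate the standard form: now 5*cos(2*u)/2.
Step 3. Substitute back u = z**3 + 5: now 5*cos(2*z**3 + 10)/2.
Answer: 5*cos(2*z**3 + 10)/2.


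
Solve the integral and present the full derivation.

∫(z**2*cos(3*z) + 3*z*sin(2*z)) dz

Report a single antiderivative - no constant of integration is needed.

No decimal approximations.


Step 1. Rewrite: now ∫(3*z*sin(2*z)) dz + ∫(z**2*cos(3*z)) dz.
Step 2. Integrate ∫(z**2*cos(3*z)) dz by parts with u = z**2, dv = (cos(3*z)) dz, so v = sin(3*z)/3: now z**2*sin(3*z)/3 + ∫(3*z*sin(2*z)) dz + ∫(-2*z*sin(3*z)/3) dz.
Step 3. Integrate ∫(-2*z*sin(3*z)/3) dz by parts with u = z, dv = (-2*sin(3*z)/3) dz, so v = 2*cos(3*z)/9: now z**2*sin(3*z)/3 + 2*z*cos(3*z)/9 + ∫(3*z*sin(2*z)) dz + ∫(-2*cos(3*z)/9) dz.
Step 4. Evaluate the standard form: now z**2*sin(3*z)/3 + 2*z*cos(3*z)/9 - 2*sin(3*z)/27 + ∫(3*z*sin(2*z)) dz.
Step 5. Integrate ∫(3*z*sin(2*z)) dz by parts with u = z, dv = (3*sin(2*z)) dz, so v = -3*cos(2*z)/2: now z**2*sin(3*z)/3 - 3*z*cos(2*z)/2 + 2*z*cos(3*z)/9 - 2*sin(3*z)/27 + ∫(3*cos(2*z)/2) dz.
Step 6. Evaluate the standard form: now z**2*sin(3*z)/3 - 3*z*cos(2*z)/2 + 2*z*cos(3*z)/9 + 3*sin(2*z)/4 - 2*sin(3*z)/27.
Answer: z**2*sin(3*z)/3 - 3*z*cos(2*z)/2 + 2*z*cos(3*z)/9 + 3*sin(2*z)/4 - 2*sin(3*z)/27.


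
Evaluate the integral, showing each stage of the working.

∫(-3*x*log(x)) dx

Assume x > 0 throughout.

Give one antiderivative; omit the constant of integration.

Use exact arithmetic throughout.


Step 1. Integrate ∫(-3*x*log(x)) dx by parts with u = log(x), dv = (-3*x) dx, so v = -3*x**2/2 [assuming x > 0]: now -3*x**2*log(x)/2 + ∫(3*x/2) dx.
Step 2. Evaluate the standard form: now -3*x**2*log(x)/2 + 3*x**2/4.
Answer: -3*x**2*log(x)/2 + 3*x**2/4.


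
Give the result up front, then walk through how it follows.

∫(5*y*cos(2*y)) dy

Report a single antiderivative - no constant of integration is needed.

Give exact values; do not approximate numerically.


The answer is 5*y*sin(2*y)/2 + 5*cos(2*y)/4.
Step 1. Integrate ∫(5*y*cos(2*y)) dy by parts with u = y, dv = (5*cos(2*y)) dy, so v = 5*sin(2*y)/2: now 5*y*sin(2*y)/2 + ∫(-5*sin(2*y)/2) dy.
Step 2. Evaluate the standard form: now 5*y*sin(2*y)/2 + 5*cos(2*y)/4.
Answer: 5*y*sin(2*y)/2 + 5*cos(2*y)/4.


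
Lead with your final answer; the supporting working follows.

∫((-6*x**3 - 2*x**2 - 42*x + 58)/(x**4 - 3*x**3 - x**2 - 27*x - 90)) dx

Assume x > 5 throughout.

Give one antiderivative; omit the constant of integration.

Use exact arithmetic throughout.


The answer is -4*log(x - 5) - 2*log(x + 2) - 4*atan(x/3)/3.
Step 1. Decompose ∫((-6*x**3 - 2*x**2 - 42*x + 58)/(x**4 - 3*x**3 - x**2 - 27*x - 90)) dx by partial fractions, (-6*x**3 - 2*x**2 - 42*x + 58)/(x**4 - 3*x**3 - x**2 - 27*x - 90) = -4/(x**2 + 9) - 2/(x + 2) - 4/(x - 5): now ∫(-4/(x - 5)) dx + ∫(-2/(x + 2)) dx + ∫(-4/(x**2 + 9)) dx.
Step 2. Evaluate the standard form [assuming x > 5]: now -4*log(x - 5) + ∫(-2/(x + 2)) dx + ∫(-4/(x**2 + 9)) dx.
Step 3. Evaluate the standard form [assuming x > -2]: now -4*log(x - 5) - 2*log(x + 2) + ∫(-4/(x**2 + 9)) dx.
Step 4. Evaluate the standard form: now -4*log(x - 5) - 2*log(x + 2) - 4*atan(x/3)/3.
Answer: -4*log(x - 5) - 2*log(x + 2) - 4*atan(x/3)/3.


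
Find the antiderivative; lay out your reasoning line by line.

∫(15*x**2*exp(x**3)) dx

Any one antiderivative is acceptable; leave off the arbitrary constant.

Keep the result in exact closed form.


Step 1. Substitute u = x**3, turning ∫(15*x**2*exp(x**3)) dx into ∫(5*exp(u)) du: now ∫(5*exp(u)) du.
Step 2. Evaluate the standard form: now 5*exp(u).
Step 3. Substitute back u = x**3: now 5*exp(x**3).
Answer: 5*exp(x**3).


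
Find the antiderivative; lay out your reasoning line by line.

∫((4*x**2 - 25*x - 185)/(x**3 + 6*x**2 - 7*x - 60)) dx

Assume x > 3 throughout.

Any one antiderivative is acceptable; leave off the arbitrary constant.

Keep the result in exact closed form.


Step 1. Decompose ∫((4*x**2 - 25*x - 185)/(x**3 + 6*x**2 - 7*x - 60)) dx by partial fractions, (4*x**2 - 25*x - 185)/(x**3 + 6*x**2 - 7*x - 60) = 5/(x + 5) + 3/(x + 4) - 4/(x - 3): now ∫(-4/(x - 3)) dx + ∫(3/(x + 4)) dx + ∫(5/(x + 5)) dx.
Step 2. Evaluate the standard form [assuming x > 3]: now -4*log(x - 3) + ∫(3/(x + 4)) dx + ∫(5/(x + 5)) dx.
Step 3. Evaluate the standard form [assuming x > -4]: now -4*log(x - 3) + 3*log(x + 4) + ∫(5/(x + 5)) dx.
Step 4. Evaluate the standard form [assuming x > -5]: now -4*log(x - 3) + 3*log(x + 4) + 5*log(x + 5).
Answer: -4*log(x - 3) + 3*log(x + 4) + 5*log(x + 5).


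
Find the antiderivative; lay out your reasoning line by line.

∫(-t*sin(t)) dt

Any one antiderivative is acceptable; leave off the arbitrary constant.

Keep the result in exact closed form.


Step 1. Integrate ∫(-t*sin(t)) dt by parts with u = t, dv = (-sin(t)) dt, so v = cos(t): now t*cos(t) + ∫(-cos(t)) dt.
Step 2. Evaluate the standard form: now t*cos(t) - sin(t).
Answer: t*cos(t) - sin(t).


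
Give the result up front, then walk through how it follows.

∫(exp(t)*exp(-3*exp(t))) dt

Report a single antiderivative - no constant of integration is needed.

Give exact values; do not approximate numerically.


The answer is -exp(-3*exp(t))/3.
Step 1. Substitute u = exp(t), turning ∫(exp(t)*exp(-3*exp(t))) dt into ∫(exp(-3*u)) du: now ∫(exp(-3*u)) du.
Step 2. Evaluate the standard form: now -exp(-3*u)/3.
Step 3. Substitute back u = exp(t): now -exp(-3*exp(t))/3.
Answer: -exp(-3*exp(t))/3.


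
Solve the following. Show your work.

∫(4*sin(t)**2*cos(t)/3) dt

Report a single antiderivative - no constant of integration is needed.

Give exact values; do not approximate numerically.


Step 1. Substitute u = sin(t), turning ∫(4*sin(t)**2*cos(t)/3) dt into ∫(4*u**2/3) du: now ∫(4*u**2/3) du.
Step 2. Evaluate the standard form: now 4*u**3/9.
Step 3. Substitute back u = sin(t): now 4*sin(t)**3/9.
Answer: 4*sin(t)**3/9.


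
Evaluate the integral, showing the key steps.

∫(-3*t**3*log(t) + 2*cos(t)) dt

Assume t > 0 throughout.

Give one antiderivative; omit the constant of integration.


Step 1. Rewrite: now ∫(-3*t**3*log(t)) dt + ∫(2*cos(t)) dt.
Step 2. Evaluate the standard form: now 2*sin(t) + ∫(-3*t**3*log(t)) dt.
Step 3. Integrate ∫(-3*t**3*log(t)) dt by parts with u = log(t), dv = (-3*t**3) dt, so v = -3*t**4/4 [assuming t > 0]: now -3*t**4*log(t)/4 + 2*sin(t) + ∫(3*t**3/4) dt.
Step 4. Evaluate the standard form: now -3*t**4*log(t)/4 + 3*t**4/16 + 2*sin(t).
Answer: -3*t**4*log(t)/4 + 3*t**4/16 + 2*sin(t).


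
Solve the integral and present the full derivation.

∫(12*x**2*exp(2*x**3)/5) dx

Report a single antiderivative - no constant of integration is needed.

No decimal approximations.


Step 1. Substitute u = x**3, turning ∫(12*x**2*exp(2*x**3)/5) dx into ∫(4*exp(2*u)/5) du: now ∫(4*exp(2*u)/5) du.
Step 2. Evaluate the standard form: now 2*exp(2*u)/5.
Step 3. Substitute back u = x**3: now 2*exp(2*x**3)/5.
Answer: 2*exp(2*x**3)/5.


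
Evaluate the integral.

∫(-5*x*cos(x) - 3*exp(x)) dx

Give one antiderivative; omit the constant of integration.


Answer: -5*x*sin(x) - 3*exp(x) - 5*cos(x).


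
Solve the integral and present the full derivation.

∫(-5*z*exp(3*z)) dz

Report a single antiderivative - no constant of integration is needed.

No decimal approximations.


Step 1. Integrate ∫(-5*z*exp(3*z)) dz by parts with u = z, dv = (-5*exp(3*z)) dz, so v = -5*exp(3*z)/3: now -5*z*exp(3*z)/3 + ∫(5*exp(3*z)/3) dz.
Step 2. Evaluate the standard form: now -5*z*exp(3*z)/3 + 5*exp(3*z)/9.
Answer: -5*z*exp(3*z)/3 + 5*exp(3*z)/9.


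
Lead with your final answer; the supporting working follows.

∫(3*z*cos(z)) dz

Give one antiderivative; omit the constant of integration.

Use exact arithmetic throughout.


The answer is 3*z*sin(z) + 3*cos(z).
Step 1. Integrate ∫(3*z*cos(z)) dz by parts with u = z, dv = (3*cos(z)) dz, so v = 3*sin(z): now 3*z*sin(z) + ∫(-3*sin(z)) dz.
Step 2. Evaluate the standard form: now 3*z*sin(z) + 3*cos(z).
Answer: 3*z*sin(z) + 3*cos(z).


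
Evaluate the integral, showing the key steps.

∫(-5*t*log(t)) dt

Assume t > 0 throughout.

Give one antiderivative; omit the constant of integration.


Step 1. Integrate ∫(-5*t*log(t)) dt by parts with u = log(t), dv = (-5*t) dt, so v = -5*t**2/2 [assuming t > 0]: now -5*t**2*log(t)/2 + ∫(5*t/2) dt.
Step 2. Evaluate the standard form: now -5*t**2*log(t)/2 + 5*t**2/4.
Answer: -5*t**2*log(t)/2 + 5*t**2/4.


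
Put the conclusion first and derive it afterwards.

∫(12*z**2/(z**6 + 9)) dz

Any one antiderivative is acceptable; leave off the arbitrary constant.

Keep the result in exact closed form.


The answer is 4*atan(z**3/3)/3.
Step 1. Substitute u = z**3, turning ∫(12*z**2/(z**6 + 9)) dz into ∫(4/(u**2 + 9)) du: now ∫(4/(u**2 + 9)) du.
Step 2. Evaluate the standard form: now 4*atan(u/3)/3.
Step 3. Substitute back u = z**3: now 4*atan(z**3/3)/3.
Answer: 4*atan(z**3/3)/3.


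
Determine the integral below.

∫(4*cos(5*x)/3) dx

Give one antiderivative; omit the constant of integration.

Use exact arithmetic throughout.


Answer: 4*sin(5*x)/15.


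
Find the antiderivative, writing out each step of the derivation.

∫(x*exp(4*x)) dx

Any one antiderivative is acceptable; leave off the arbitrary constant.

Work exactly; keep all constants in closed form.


Step 1. Integrate ∫(x*exp(4*x)) dx by parts with u = x, dv = (exp(4*x)) dx, so v = exp(4*x)/4: now x*exp(4*x)/4 + ∫(-exp(4*x)/4) dx.
Step 2. Evaluate the standard form: now x*exp(4*x)/4 - exp(4*x)/16.
Answer: x*exp(4*x)/4 - exp(4*x)/16.


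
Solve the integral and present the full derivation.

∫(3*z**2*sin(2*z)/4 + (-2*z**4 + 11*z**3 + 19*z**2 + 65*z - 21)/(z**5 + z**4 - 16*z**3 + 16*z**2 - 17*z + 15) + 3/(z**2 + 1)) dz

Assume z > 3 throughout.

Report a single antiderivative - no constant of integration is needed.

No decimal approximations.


Step 1. Rewrite: now ∫(3*z**2*sin(2*z)/4) dz + ∫((-2*z**4 + 11*z**3 + 19*z**2 + 65*z - 21)/(z**5 + z**4 - 16*z**3 + 16*z**2 - 17*z + 15)) dz + ∫(3/(z**2 + 1)) dz.
Step 2. Evaluate the standard form: now 3*atan(z) + ∫(3*z**2*sin(2*z)/4) dz + ∫((-2*z**4 + 11*z**3 + 19*z**2 + 65*z - 21)/(z**5 + z**4 - 16*z**3 + 16*z**2 - 17*z + 15)) dz.
Step 3. Decompose ∫((-2*z**4 + 11*z**3 + 19*z**2 + 65*z - 21)/(z**5 + z**4 - 16*z**3 + 16*z**2 - 17*z + 15)) dz by partial fractions, (-2*z**4 + 11*z**3 + 19*z**2 + 65*z - 21)/(z**5 + z**4 - 16*z**3 + 16*z**2 - 17*z + 15) = -3/(z**2 + 1) - 2/(z + 5) - 3/(z - 1) + 3/(z - 3): now 3*atan(z) + ∫(3*z**2*sin(2*z)/4) dz + ∫(3/(z - 3)) dz + ∫(-3/(z - 1)) dz + ∫(-2/(z + 5)) dz + ∫(-3/(z**2 + 1)) dz.
Step 4. Evaluate the standard form [assuming z > 1]: now -3*log(z - 1) + 3*atan(z) + ∫(3*z**2*sin(2*z)/4) dz + ∫(3/(z - 3)) dz + ∫(-2/(z + 5)) dz + ∫(-3/(z**2 + 1)) dz.
Step 5. Evaluate the standard form [assuming z > -5]: now -3*log(z - 1) - 2*log(z + 5) + 3*atan(z) + ∫(3*z**2*sin(2*z)/4) dz + ∫(3/(z - 3)) dz + ∫(-3/(z**2 + 1)) dz.
Step 6. Evaluate the standard form [assuming z > 3]: now 3*log(z - 3) - 3*log(z - 1) - 2*log(z + 5) + 3*atan(z) + ∫(3*z**2*sin(2*z)/4) dz + ∫(-3/(z**2 + 1)) dz.
Step 7. Evaluate the standard form: now 3*log(z - 3) - 3*log(z - 1) - 2*log(z + 5) + ∫(3*z**2*sin(2*z)/4) dz.
Step 8. Integrate ∫(3*z**2*sin(2*z)/4) dz by parts with u = z**2, dv = (3*sin(2*z)/4) dz, so v = -3*cos(2*z)/8: now -3*z**2*cos(2*z)/8 + 3*log(z - 3) - 3*log(z - 1) - 2*log(z + 5) + ∫(3*z*cos(2*z)/4) dz.
Step 9. Integrate ∫(3*z*cos(2*z)/4) dz by parts with u = z, dv = (3*cos(2*z)/4) dz, so v = 3*sin(2*z)/8: now -3*z**2*cos(2*z)/8 + 3*z*sin(2*z)/8 + 3*log(z - 3) - 3*log(z - 1) - 2*log(z + 5) + ∫(-3*sin(2*z)/8) dz.
Step 10. Evaluate the standard form: now -3*z**2*cos(2*z)/8 + 3*z*sin(2*z)/8 + 3*log(z - 3) - 3*log(z - 1) - 2*log(z + 5) + 3*cos(2*z)/16.
Answer: -3*z**2*cos(2*z)/8 + 3*z*sin(2*z)/8 + 3*log(z - 3) - 3*log(z - 1) - 2*log(z + 5) + 3*cos(2*z)/16.


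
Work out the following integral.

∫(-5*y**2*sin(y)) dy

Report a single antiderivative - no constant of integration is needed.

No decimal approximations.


Answer: 5*y**2*cos(y) - 10*y*sin(y) - 10*cos(y).


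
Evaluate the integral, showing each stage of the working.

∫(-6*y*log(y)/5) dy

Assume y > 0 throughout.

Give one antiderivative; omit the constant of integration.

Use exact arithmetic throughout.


Step 1. Integrate ∫(-6*y*log(y)/5) dy by parts with u = log(y), dv = (-6*y/5) dy, so v = -3*y**2/5 [assuming y > 0]: now -3*y**2*log(y)/5 + ∫(3*y/5) dy.
Step 2. Evaluate the standard form: now -3*y**2*log(y)/5 + 3*y**2/10.
Answer: -3*y**2*log(y)/5 + 3*y**2/10.


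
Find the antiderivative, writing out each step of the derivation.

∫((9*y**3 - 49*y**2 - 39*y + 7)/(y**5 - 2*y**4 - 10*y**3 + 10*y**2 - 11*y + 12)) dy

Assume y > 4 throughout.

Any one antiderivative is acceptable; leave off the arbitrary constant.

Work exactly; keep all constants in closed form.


Step 1. Decompose ∫((9*y**3 - 49*y**2 - 39*y + 7)/(y**5 - 2*y**4 - 10*y**3 + 10*y**2 - 11*y + 12)) dy by partial fractions, (9*y**3 - 49*y**2 - 39*y + 7)/(y**5 - 2*y**4 - 10*y**3 + 10*y**2 - 11*y + 12) = 4/(y**2 + 1) - 2/(y + 3) + 3/(y - 1) - 1/(y - 4): now ∫(-1/(y - 4)) dy + ∫(3/(y - 1)) dy + ∫(-2/(y + 3)) dy + ∫(4/(y**2 + 1)) dy.
Step 2. Evaluate the standard form [assuming y > -3]: now -2*log(y + 3) + ∫(-1/(y - 4)) dy + ∫(3/(y - 1)) dy + ∫(4/(y**2 + 1)) dy.
Step 3. Evaluate the standard form [assuming y > 1]: now 3*log(y - 1) - 2*log(y + 3) + ∫(-1/(y - 4)) dy + ∫(4/(y**2 + 1)) dy.
Step 4. Evaluate the standard form [assuming y > 4]: now -log(y - 4) + 3*log(y - 1) - 2*log(y + 3) + ∫(4/(y**2 + 1)) dy.
Step 5. Evaluate the standard form: now -log(y - 4) + 3*log(y - 1) - 2*log(y + 3) + 4*atan(y).
Answer: -log(y - 4) + 3*log(y - 1) - 2*log(y + 3) + 4*atan(y).


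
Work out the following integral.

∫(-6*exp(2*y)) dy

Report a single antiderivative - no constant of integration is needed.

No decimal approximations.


Answer: -3*exp(2*y).


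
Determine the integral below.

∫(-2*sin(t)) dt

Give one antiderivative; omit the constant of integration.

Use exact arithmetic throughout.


Answer: 2*cos(t).


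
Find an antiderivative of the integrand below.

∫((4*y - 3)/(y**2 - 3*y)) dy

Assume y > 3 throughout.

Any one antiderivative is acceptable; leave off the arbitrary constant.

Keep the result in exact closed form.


Answer: log(y) + 3*log(y - 3).


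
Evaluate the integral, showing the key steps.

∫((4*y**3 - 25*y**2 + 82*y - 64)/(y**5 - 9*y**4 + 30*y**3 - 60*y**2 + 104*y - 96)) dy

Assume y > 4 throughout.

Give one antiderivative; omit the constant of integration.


Step 1. Decompose ∫((4*y**3 - 25*y**2 + 82*y - 64)/(y**5 - 9*y**4 + 30*y**3 - 60*y**2 + 104*y - 96)) dy by partial fractions, (4*y**3 - 25*y**2 + 82*y - 64)/(y**5 - 9*y**4 + 30*y**3 - 60*y**2 + 104*y - 96) = 3/(y**2 + 4) + 2/(y - 2) - 5/(y - 3) + 3/(y - 4): now ∫(3/(y - 4)) dy + ∫(-5/(y - 3)) dy + ∫(2/(y - 2)) dy + ∫(3/(y**2 + 4)) dy.
Step 2. Evaluate the standard form [assuming y > 3]: now -5*log(y - 3) + ∫(3/(y - 4)) dy + ∫(2/(y - 2)) dy + ∫(3/(y**2 + 4)) dy.
Step 3. Evaluate the standard form [assuming y > 4]: now 3*log(y - 4) - 5*log(y - 3) + ∫(2/(y - 2)) dy + ∫(3/(y**2 + 4)) dy.
Step 4. Evaluate the standard form [assuming y > 2]: now 3*log(y - 4) - 5*log(y - 3) + 2*log(y - 2) + ∫(3/(y**2 + 4)) dy.
Step 5. Evaluate the standard form: now 3*log(y - 4) - 5*log(y - 3) + 2*log(y - 2) + 3*atan(y/2)/2.
Answer: 3*log(y - 4) - 5*log(y - 3) + 2*log(y - 2) + 3*atan(y/2)/2.


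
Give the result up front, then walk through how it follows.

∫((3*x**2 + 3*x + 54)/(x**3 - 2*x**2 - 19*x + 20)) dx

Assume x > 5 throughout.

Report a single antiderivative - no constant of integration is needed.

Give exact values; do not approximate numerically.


The answer is 4*log(x - 5) - 3*log(x - 1) + 2*log(x + 4).
Step 1. Decompose ∫((3*x**2 + 3*x + 54)/(x**3 - 2*x**2 - 19*x + 20)) dx by partial fractions, (3*x**2 + 3*x + 54)/(x**3 - 2*x**2 - 19*x + 20) = 2/(x + 4) - 3/(x - 1) + 4/(x - 5): now ∫(4/(x - 5)) dx + ∫(-3/(x - 1)) dx + ∫(2/(x + 4)) dx.
Step 2. Evaluate the standard form [assuming x > -4]: now 2*log(x + 4) + ∫(4/(x - 5)) dx + ∫(-3/(x - 1)) dx.
Step 3. Evaluate the standard form [assuming x > 1]: now -3*log(x - 1) + 2*log(x + 4) + ∫(4/(x - 5)) dx.
Step 4. Evaluate the standard form [assuming x > 5]: now 4*log(x - 5) - 3*log(x - 1) + 2*log(x + 4).
Answer: 4*log(x - 5) - 3*log(x - 1) + 2*log(x + 4).


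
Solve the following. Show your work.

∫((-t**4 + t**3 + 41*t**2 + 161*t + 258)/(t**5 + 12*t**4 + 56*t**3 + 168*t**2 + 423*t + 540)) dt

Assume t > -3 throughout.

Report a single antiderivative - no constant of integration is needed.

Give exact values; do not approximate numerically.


Step 1. Decompose ∫((-t**4 + t**3 + 41*t**2 + 161*t + 258)/(t**5 + 12*t**4 + 56*t**3 + 168*t**2 + 423*t + 540)) dt by partial fractions, (-t**4 + t**3 + 41*t**2 + 161*t + 258)/(t**5 + 12*t**4 + 56*t**3 + 168*t**2 + 423*t + 540) = 4/(t**2 + 9) - 4/(t + 5) + 2/(t + 4) + 1/(t + 3): now ∫(1/(t + 3)) dt + ∫(2/(t + 4)) dt + ∫(-4/(t + 5)) dt + ∫(4/(t**2 + 9)) dt.
Step 2. Evaluate the standard form [assuming t > -3]: now log(t + 3) + ∫(2/(t + 4)) dt + ∫(-4/(t + 5)) dt + ∫(4/(t**2 + 9)) dt.
Step 3. Evaluate the standard form [assuming t > -4]: now log(t + 3) + 2*log(t + 4) + ∫(-4/(t + 5)) dt + ∫(4/(t**2 + 9)) dt.
Step 4. Evaluate the standard form [assuming t > -5]: now log(t + 3) + 2*log(t + 4) - 4*log(t + 5) + ∫(4/(t**2 + 9)) dt.
Step 5. Evaluate the standard form: now log(t + 3) + 2*log(t + 4) - 4*log(t + 5) + 4*atan(t/3)/3.
Answer: log(t + 3) + 2*log(t + 4) - 4*log(t + 5) + 4*atan(t/3)/3.


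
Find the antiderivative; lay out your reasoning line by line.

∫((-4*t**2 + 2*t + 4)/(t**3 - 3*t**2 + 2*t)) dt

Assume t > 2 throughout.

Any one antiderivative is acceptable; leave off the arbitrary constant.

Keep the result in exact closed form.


Step 1. Decompose ∫((-4*t**2 + 2*t + 4)/(t**3 - 3*t**2 + 2*t)) dt by partial fractions, (-4*t**2 + 2*t + 4)/(t**3 - 3*t**2 + 2*t) = -2/(t - 1) - 4/(t - 2) + 2/t: now ∫(2/t) dt + ∫(-4/(t - 2)) dt + ∫(-2/(t - 1)) dt.
Step 2. Evaluate the standard form [assuming t > 0]: now 2*log(t) + ∫(-4/(t - 2)) dt + ∫(-2/(t - 1)) dt.
Step 3. Evaluate the standard form [assuming t > 2]: now 2*log(t) - 4*log(t - 2) + ∫(-2/(t - 1)) dt.
Step 4. Evaluate the standard form [assuming t > 1]: now 2*log(t) - 4*log(t - 2) - 2*log(t - 1).
Answer: 2*log(t) - 4*log(t - 2) - 2*log(t - 1).


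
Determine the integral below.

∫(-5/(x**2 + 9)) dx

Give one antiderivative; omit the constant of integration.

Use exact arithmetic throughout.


Answer: -5*atan(x/3)/3.


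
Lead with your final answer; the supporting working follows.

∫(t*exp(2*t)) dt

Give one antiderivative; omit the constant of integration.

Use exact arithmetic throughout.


The answer is t*exp(2*t)/2 - exp(2*t)/4.
Step 1. Integrate ∫(t*exp(2*t)) dt by parts with u = t, dv = (exp(2*t)) dt, so v = exp(2*t)/2: now t*exp(2*t)/2 + ∫(-exp(2*t)/2) dt.
Step 2. Evaluate the standard form: now t*exp(2*t)/2 - exp(2*t)/4.
Answer: t*exp(2*t)/2 - exp(2*t)/4.


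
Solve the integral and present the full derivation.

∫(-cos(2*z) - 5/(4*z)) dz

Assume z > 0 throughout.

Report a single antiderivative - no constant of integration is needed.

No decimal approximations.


Step 1. Rewrite: now ∫(-5/(4*z)) dz + ∫(-cos(2*z)) dz.
Step 2. Evaluate the standard form: now -sin(2*z)/2 + ∫(-5/(4*z)) dz.
Step 3. Evaluate the standard form [assuming z > 0]: now -5*log(z)/4 - sin(2*z)/2.
Answer: -5*log(z)/4 - sin(2*z)/2.


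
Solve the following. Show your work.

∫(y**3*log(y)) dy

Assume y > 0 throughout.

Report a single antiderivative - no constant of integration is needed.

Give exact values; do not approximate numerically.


Step 1. Integrate ∫(y**3*log(y)) dy by parts with u = log(y), dv = (y**3) dy, so v = y**4/4 [assuming y > 0]: now y**4*log(y)/4 + ∫(-y**3/4) dy.
Step 2. Evaluate the standard form: now y**4*log(y)/4 - y**4/16.
Answer: y**4*log(y)/4 - y**4/16.


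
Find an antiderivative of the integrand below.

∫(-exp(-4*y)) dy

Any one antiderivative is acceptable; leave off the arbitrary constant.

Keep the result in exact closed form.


Answer: exp(-4*y)/4.


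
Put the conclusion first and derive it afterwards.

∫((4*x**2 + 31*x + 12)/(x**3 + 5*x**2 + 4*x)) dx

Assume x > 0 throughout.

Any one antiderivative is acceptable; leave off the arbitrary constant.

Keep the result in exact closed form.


The answer is 3*log(x) + 5*log(x + 1) - 4*log(x + 4).
Step 1. Decompose ∫((4*x**2 + 31*x + 12)/(x**3 + 5*x**2 + 4*x)) dx by partial fractions, (4*x**2 + 31*x + 12)/(x**3 + 5*x**2 + 4*x) = -4/(x + 4) + 5/(x + 1) + 3/x: now ∫(3/x) dx + ∫(5/(x + 1)) dx + ∫(-4/(x + 4)) dx.
Step 2. Evaluate the standard form [assuming x > 0]: now 3*log(x) + ∫(5/(x + 1)) dx + ∫(-4/(x + 4)) dx.
Step 3. Evaluate the standard form [assuming x > -1]: now 3*log(x) + 5*log(x + 1) + ∫(-4/(x + 4)) dx.
Step 4. Evaluate the standard form [assuming x > -4]: now 3*log(x) + 5*log(x + 1) - 4*log(x + 4).
Answer: 3*log(x) + 5*log(x + 1) - 4*log(x + 4).


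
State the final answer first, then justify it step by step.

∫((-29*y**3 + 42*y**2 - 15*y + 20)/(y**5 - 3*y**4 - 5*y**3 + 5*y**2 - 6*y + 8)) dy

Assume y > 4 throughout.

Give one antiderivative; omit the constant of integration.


The answer is -4*log(y - 4) - log(y - 1) + 5*log(y + 2) - 2*atan(y).
Step 1. Decompose ∫((-29*y**3 + 42*y**2 - 15*y + 20)/(y**5 - 3*y**4 - 5*y**3 + 5*y**2 - 6*y + 8)) dy by partial fractions, (-29*y**3 + 42*y**2 - 15*y + 20)/(y**5 - 3*y**4 - 5*y**3 + 5*y**2 - 6*y + 8) = -2/(y**2 + 1) + 5/(y + 2) - 1/(y - 1) - 4/(y - 4): now ∫(-4/(y - 4)) dy + ∫(-1/(y - 1)) dy + ∫(5/(y + 2)) dy + ∫(-2/(y**2 + 1)) dy.
Step 2. Evaluate the standard form [assuming y > -2]: now 5*log(y + 2) + ∫(-4/(y - 4)) dy + ∫(-1/(y - 1)) dy + ∫(-2/(y**2 + 1)) dy.
Step 3. Evaluate the standard form [assuming y > 1]: now -log(y - 1) + 5*log(y + 2) + ∫(-4/(y - 4)) dy + ∫(-2/(y**2 + 1)) dy.
Step 4. Evaluate the standard form [assuming y > 4]: now -4*log(y - 4) - log(y - 1) + 5*log(y + 2) + ∫(-2/(y**2 + 1)) dy.
Step 5. Evaluate the standard form: now -4*log(y - 4) - log(y - 1) + 5*log(y + 2) - 2*atan(y).
Answer: -4*log(y - 4) - log(y - 1) + 5*log(y + 2) - 2*atan(y).


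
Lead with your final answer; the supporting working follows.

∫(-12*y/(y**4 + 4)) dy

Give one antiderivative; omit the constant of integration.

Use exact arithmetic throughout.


The answer is -3*atan(y**2/2).
Step 1. Substitute u = y**2, turning ∫(-12*y/(y**4 + 4)) dy into ∫(-6/(u**2 + 4)) du: now ∫(-6/(u**2 + 4)) du.
Step 2. Evaluate the standard form: now -3*atan(u/2).
Step 3. Substitute back u = y**2: now -3*atan(y**2/2).
Answer: -3*atan(y**2/2).


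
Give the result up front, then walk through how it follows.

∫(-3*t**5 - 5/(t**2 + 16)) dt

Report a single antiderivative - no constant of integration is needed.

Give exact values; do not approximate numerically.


The answer is -t**6/2 - 5*atan(t/4)/4.
Step 1. Rewrite: now ∫(-3*t**5) dt + ∫(-5/(t**2 + 16)) dt.
Step 2. Evaluate the standard form: now -t**6/2 + ∫(-5/(t**2 + 16)) dt.
Step 3. Evaluate the standard form: now -t**6/2 - 5*atan(t/4)/4.
Answer: -t**6/2 - 5*atan(t/4)/4.


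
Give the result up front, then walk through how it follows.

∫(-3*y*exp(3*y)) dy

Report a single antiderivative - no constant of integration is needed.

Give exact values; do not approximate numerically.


The answer is -y*exp(3*y) + exp(3*y)/3.
Step 1. Integrate ∫(-3*y*exp(3*y)) dy by parts with u = y, dv = (-3*exp(3*y)) dy, so v = -exp(3*y): now -y*exp(3*y) + ∫(exp(3*y)) dy.
Step 2. Evaluate the standard form: now -y*exp(3*y) + exp(3*y)/3.
Answer: -y*exp(3*y) + exp(3*y)/3.


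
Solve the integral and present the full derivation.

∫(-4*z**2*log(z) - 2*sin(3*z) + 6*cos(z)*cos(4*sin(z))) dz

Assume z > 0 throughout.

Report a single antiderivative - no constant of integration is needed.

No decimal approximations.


Step 1. Rewrite: now ∫(-4*z**2*log(z)) dz + ∫(6*cos(z)*cos(4*sin(z))) dz + ∫(-2*sin(3*z)) dz.
Step 2. Substitute u = sin(z), turning ∫(6*cos(z)*cos(4*sin(z))) dz into ∫(6*cos(4*u)) du: now ∫(-4*z**2*log(z)) dz + ∫(-2*sin(3*z)) dz + ∫(6*cos(4*u)) du.
Step 3. Evaluate the standard form: now 3*sin(4*u)/2 + ∫(-4*z**2*log(z)) dz + ∫(-2*sin(3*z)) dz.
Step 4. Substitute back u = sin(z): now 3*sin(4*sin(z))/2 + ∫(-4*z**2*log(z)) dz + ∫(-2*sin(3*z)) dz.
Step 5. Evaluate the standard form: now 3*sin(4*sin(z))/2 + 2*cos(3*z)/3 + ∫(-4*z**2*log(z)) dz.
Step 6. Integrate ∫(-4*z**2*log(z)) dz by parts with u = log(z), dv = (-4*z**2) dz, so v = -4*z**3/3 [assuming z > 0]: now -4*z**3*log(z)/3 + 3*sin(4*sin(z))/2 + 2*cos(3*z)/3 + ∫(4*z**2/3) dz.
Step 7. Evaluate the standard form: now -4*z**3*log(z)/3 + 4*z**3/9 + 3*sin(4*sin(z))/2 + 2*cos(3*z)/3.
Answer: -4*z**3*log(z)/3 + 4*z**3/9 + 3*sin(4*sin(z))/2 + 2*cos(3*z)/3.


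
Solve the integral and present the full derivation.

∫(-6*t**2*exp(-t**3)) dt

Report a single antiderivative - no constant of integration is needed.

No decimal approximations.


Step 1. Substitute u = t**3, turning ∫(-6*t**2*exp(-t**3)) dt into ∫(-2*exp(-u)) du: now ∫(-2*exp(-u)) du.
Step 2. Evaluate the standard form: now 2*exp(-u).
Step 3. Substitute back u = t**3: now 2*exp(-t**3).
Answer: 2*exp(-t**3).
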